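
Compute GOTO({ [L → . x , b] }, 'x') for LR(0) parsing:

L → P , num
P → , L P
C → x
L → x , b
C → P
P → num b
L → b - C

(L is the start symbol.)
{ [L → x . , b] }

GOTO(I, 'x') = CLOSURE({ [A → αX.β] : [A → α.Xβ] ∈ I, X = 'x' })

Items with dot before 'x', with the dot advanced:
  [L → . x , b] → [L → x . , b]
Closure adds nothing (no advanced item has the dot before a non-terminal).

GOTO = { [L → x . , b] }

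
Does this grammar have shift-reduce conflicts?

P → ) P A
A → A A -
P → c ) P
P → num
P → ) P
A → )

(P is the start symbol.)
Yes — I7: [P → ) P .] vs [A → . )]; I9: [P → ) P A .] vs [A → . )]

A shift-reduce conflict occurs when an LR(0) state has both:
  - a complete (reduce) item [A → α .] (dot at the end), and
  - a shift item [B → β . c γ] (dot before a terminal).

Augment with P' → P and build the canonical LR(0) collection (I0 = CLOSURE({[P' → . P]}), then GOTO on every symbol after a dot until no new states appear). It has 12 states:
  I0: { [P → . ) P A], [P → . ) P], [P → . c ) P], [P → . num], [P' → . P] }  — shift
  I1: { [P → ) . P A], [P → ) . P], [P → . ) P A], [P → . ) P], [P → . c ) P], [P → . num] }  — shift
  I2: { [P' → P .] }  — accept
  I3: { [P → c . ) P] }  — shift
  I4: { [P → num .] }  — reduce
  I5: { [P → . ) P A], [P → . ) P], [P → . c ) P], [P → . num], [P → c ) . P] }  — shift
  I6: { [P → c ) P .] }  — reduce
  I7: { [A → . )], [A → . A A -], [P → ) P . A], [P → ) P .] }  — shift, reduce
  I8: { [A → ) .] }  — reduce
  I9: { [A → . )], [A → . A A -], [A → A . A -], [P → ) P A .] }  — shift, reduce
  I10: { [A → . )], [A → . A A -], [A → A . A -], [A → A A . -] }  — shift
  I11: { [A → A A - .] }  — reduce

I7 contains reduce item [P → ) P .] and shift item [A → . )] — shift-reduce conflict.
I9 contains reduce item [P → ) P A .] and shift item [A → . )] — shift-reduce conflict.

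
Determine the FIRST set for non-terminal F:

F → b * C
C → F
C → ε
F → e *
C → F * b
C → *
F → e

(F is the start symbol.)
To compute FIRST(F), examine every production with F on the left-hand side, reading each right-hand side left to right until a non-nullable symbol is reached.

From F → b * C:
  - b is a terminal: add 'b' and stop
From F → e *:
  - e is a terminal: add 'e' and stop
From F → e:
  - e is a terminal: add 'e' and stop

Collecting: FIRST(F) = { 'b', 'e' }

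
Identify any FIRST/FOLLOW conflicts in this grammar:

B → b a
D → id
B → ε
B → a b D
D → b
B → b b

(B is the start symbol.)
Nullable non-terminals: B.

B: nullable alternative(s) B → ε; FOLLOW(B) = { $ }
  B → b a: FIRST \ {ε} = { 'b' } — disjoint from FOLLOW(B)
  B → ε: FIRST \ {ε} = { } — this is the only nullable alternative, skip
  B → a b D: FIRST \ {ε} = { 'a' } — disjoint from FOLLOW(B)
  B → b b: FIRST \ {ε} = { 'b' } — disjoint from FOLLOW(B)

D has no nullable alternative, so no FIRST/FOLLOW check is needed there.

No FIRST/FOLLOW conflicts found.

Answer: No FIRST/FOLLOW conflicts.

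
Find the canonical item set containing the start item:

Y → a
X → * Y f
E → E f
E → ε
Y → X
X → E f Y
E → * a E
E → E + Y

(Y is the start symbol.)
{ [E → . * a E], [E → . E + Y], [E → . E f], [E → .], [X → . * Y f], [X → . E f Y], [Y → . X], [Y → . a], [Y' → . Y] }

First, augment the grammar with Y' → Y
I₀ = CLOSURE({ [Y' → . Y] }):
  [Y' → . Y] has the dot before Y: add [Y → . a], [Y → . X]
  [Y → . X] has the dot before X: add [X → . * Y f], [X → . E f Y]
  [X → . E f Y] has the dot before E: add [E → . E f], [E → .], [E → . * a E], [E → . E + Y]
No further items can be added.

I₀ = { [E → . * a E], [E → . E + Y], [E → . E f], [E → .], [X → . * Y f], [X → . E f Y], [Y → . X], [Y → . a], [Y' → . Y] }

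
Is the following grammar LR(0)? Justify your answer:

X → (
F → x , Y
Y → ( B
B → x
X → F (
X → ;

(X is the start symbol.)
Augment with X' → X and build the canonical LR(0) collection (I0 = CLOSURE({[X' → . X]}), then GOTO on every symbol after a dot until no new states appear). It has 12 states:
  I0: { [F → . x , Y], [X → . (], [X → . ;], [X → . F (], [X' → . X] }  — shift
  I1: { [X → ( .] }  — reduce
  I2: { [X → ; .] }  — reduce
  I3: { [X → F . (] }  — shift
  I4: { [X' → X .] }  — accept
  I5: { [F → x . , Y] }  — shift
  I6: { [F → x , . Y], [Y → . ( B] }  — shift
  I7: { [B → . x], [Y → ( . B] }  — shift
  I8: { [F → x , Y .] }  — reduce
  I9: { [Y → ( B .] }  — reduce
  I10: { [B → x .] }  — reduce
  I11: { [X → F ( .] }  — reduce

Every state is either a pure shift/goto state or contains exactly one complete item and nothing to shift — no conflicts. The grammar is LR(0).

Answer: Yes, the grammar is LR(0)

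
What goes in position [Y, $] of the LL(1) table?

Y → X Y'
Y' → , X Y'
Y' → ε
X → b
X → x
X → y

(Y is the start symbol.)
Empty (error entry)

To find M[Y, $], we find productions for Y where $ is in the predict set (PREDICT(N → α) = (FIRST(α) \ {ε}) ∪ (FOLLOW(N) if α ⇒* ε)).

Relevant sets:
  FIRST(X) = { 'b', 'x', 'y' }

Y → X Y': PREDICT = { 'b', 'x', 'y' }

M[Y, $] is empty (no production applies)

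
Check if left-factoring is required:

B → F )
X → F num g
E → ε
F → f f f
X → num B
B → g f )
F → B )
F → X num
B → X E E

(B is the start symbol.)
No, left-factoring is not needed

Left-factoring is needed when two productions for the same non-terminal
share a common prefix on the right-hand side.

Productions for B:
  B → F )
  B → g f )
  B → X E E
Productions for X:
  X → F num g
  X → num B
Productions for F:
  F → f f f
  F → B )
  F → X num

No common prefixes found.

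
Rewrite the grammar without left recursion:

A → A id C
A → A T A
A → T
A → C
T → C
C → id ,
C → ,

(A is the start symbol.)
A → T A'
A → C A'
A' → id C A'
A' → T A A'
A' → ε
T → C
C → id ,
C → ,

A is directly left-recursive. The standard transformation for
  A → A α₁ | ... | A α_m | β₁ | ... | β_n
is
  A  → β₁ A' | ... | β_n A'
  A' → α₁ A' | ... | α_m A' | ε

A → T becomes A → T A'
A → C becomes A → C A'
A → A id C becomes A' → id C A'
A → A T A becomes A' → T A A'
Add A' → ε

Productions for other non-terminals are unchanged:
  T → C
  C → id ,
  C → ,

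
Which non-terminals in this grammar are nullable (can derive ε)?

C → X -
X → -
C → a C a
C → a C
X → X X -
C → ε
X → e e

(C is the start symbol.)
A non-terminal is nullable if it can derive ε (the empty string): either it has an ε-production, or it has a production whose right-hand side consists entirely of nullable non-terminals.

ε-productions: C → ε
So C is immediately nullable.
No further non-terminal can be added: every production for the remaining non-terminals contains a terminal or a non-nullable non-terminal.
Nullable = { 'C' }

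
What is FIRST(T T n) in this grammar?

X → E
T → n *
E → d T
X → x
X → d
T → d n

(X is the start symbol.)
{ 'd', 'n' }

FIRST sets of the non-terminals involved (from the grammar, by fixed-point iteration):
  FIRST(T) = { 'd', 'n' }

To compute FIRST(T T n), process the symbols left to right:
Symbol T is a non-terminal. Add FIRST(T) \ {ε} = { 'd', 'n' }
T is not nullable (ε ∉ FIRST(T)), so stop here.
FIRST(T T n) = { 'd', 'n' }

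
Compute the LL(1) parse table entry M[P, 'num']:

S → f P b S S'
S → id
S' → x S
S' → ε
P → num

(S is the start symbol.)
To find M[P, 'num'], we find productions for P where 'num' is in the predict set (PREDICT(N → α) = (FIRST(α) \ {ε}) ∪ (FOLLOW(N) if α ⇒* ε)).

P → num: PREDICT = { 'num' }
  'num' is in predict set, so this production goes in M[P, 'num']

M[P, 'num'] = P → num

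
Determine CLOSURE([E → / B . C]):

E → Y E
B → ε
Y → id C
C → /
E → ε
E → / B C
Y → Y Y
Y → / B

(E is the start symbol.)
{ [C → . /], [E → / B . C] }

Start with: [E → / B . C]
  [E → / B . C] has the dot before C: add [C → . /]
No further items can be added.

CLOSURE = { [C → . /], [E → / B . C] }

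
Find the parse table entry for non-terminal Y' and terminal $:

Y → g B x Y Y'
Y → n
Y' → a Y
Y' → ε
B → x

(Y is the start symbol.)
To find M[Y', $], we find productions for Y' where $ is in the predict set (PREDICT(N → α) = (FIRST(α) \ {ε}) ∪ (FOLLOW(N) if α ⇒* ε)).

Relevant sets:
  FOLLOW(Y') = { $, 'a' }

Y' → a Y: PREDICT = { 'a' }
Y' → ε: PREDICT = { $, 'a' }
  $ is in predict set, so this production goes in M[Y', $]

M[Y', $] = Y' → ε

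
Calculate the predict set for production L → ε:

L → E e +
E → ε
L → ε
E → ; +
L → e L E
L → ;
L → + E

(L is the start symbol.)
{ $, ';' }

PREDICT(L → ε) = (FIRST(RHS) \ {ε}) ∪ (FOLLOW(L) if ε ∈ FIRST(RHS), i.e. RHS ⇒* ε)
The right-hand side is ε (FIRST(ε) = { ε }), so the predict set is FOLLOW(L) = { $, ';' }
PREDICT(L → ε) = { $, ';' }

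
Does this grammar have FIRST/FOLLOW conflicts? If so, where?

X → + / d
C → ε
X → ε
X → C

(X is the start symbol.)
No FIRST/FOLLOW conflicts.

A FIRST/FOLLOW conflict occurs when a non-terminal N has a nullable alternative N → β (β ⇒* ε) and another alternative N → α with FIRST(α) ∩ FOLLOW(N) ≠ ∅: on such a lookahead the parser cannot decide between expanding α and letting N vanish via β.

Nullable non-terminals: C, X.
FIRST sets used below: FIRST(C) = { ε }
C has a nullable alternative but only one production, so nothing to check.

X: nullable alternative(s) X → ε, X → C; FOLLOW(X) = { $ }
  X → + / d: FIRST \ {ε} = { '+' } — disjoint from FOLLOW(X)
  X → ε: FIRST \ {ε} = { } — disjoint from FOLLOW(X)
  X → C: FIRST \ {ε} = { } — disjoint from FOLLOW(X)

No FIRST/FOLLOW conflicts found.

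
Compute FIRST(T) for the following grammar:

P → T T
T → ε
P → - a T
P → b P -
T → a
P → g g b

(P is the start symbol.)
{ 'a', ε }

From T → ε:
  - ε-production, so ε ∈ FIRST(T)
From T → a:
  - a is a terminal: add 'a' and stop

Collecting: FIRST(T) = { 'a', ε }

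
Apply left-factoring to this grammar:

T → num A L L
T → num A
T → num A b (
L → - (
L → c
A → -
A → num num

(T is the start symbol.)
T → num A T'
T' → L L
T' → ε
T' → b (
L → - (
L → c
A → -
A → num num

Left-factoring transforms A → αβ₁ | αβ₂ into A → αA' and A' → β₁ | β₂
(α is the longest common prefix among the alternatives). Repeat until
no nonterminal has two alternatives with a common prefix.

Round 1: T has alternatives sharing prefix 'num A'. Introduce T': T → num A T'
  Add: T' → L L
  Add: T' → ε
  Add: T' → b (

No remaining common prefixes — done.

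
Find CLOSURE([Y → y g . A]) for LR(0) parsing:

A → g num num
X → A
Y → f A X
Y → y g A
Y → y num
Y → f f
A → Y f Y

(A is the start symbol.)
To compute CLOSURE, for each item [A → α.Bβ] where B is a non-terminal, add [B → .γ] for all productions B → γ; repeat for the newly added items until nothing changes.

Start with: [Y → y g . A]
  [Y → y g . A] has the dot before A: add [A → . g num num], [A → . Y f Y]
  [A → . Y f Y] has the dot before Y: add [Y → . f A X], [Y → . y g A], [Y → . y num], [Y → . f f]
No further items can be added.

CLOSURE = { [A → . Y f Y], [A → . g num num], [Y → . f A X], [Y → . f f], [Y → . y g A], [Y → . y num], [Y → y g . A] }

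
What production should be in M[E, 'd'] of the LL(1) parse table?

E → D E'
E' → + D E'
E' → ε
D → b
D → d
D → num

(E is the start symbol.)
To find M[E, 'd'], we find productions for E where 'd' is in the predict set (PREDICT(N → α) = (FIRST(α) \ {ε}) ∪ (FOLLOW(N) if α ⇒* ε)).

Relevant sets:
  FIRST(D) = { 'b', 'd', 'num' }

E → D E': PREDICT = { 'b', 'd', 'num' }
  'd' is in predict set, so this production goes in M[E, 'd']

M[E, 'd'] = E → D E'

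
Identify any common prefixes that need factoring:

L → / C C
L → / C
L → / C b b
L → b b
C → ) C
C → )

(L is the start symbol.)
Yes, L has productions with common prefix '/ C'; C has productions with common prefix ')'

Left-factoring is needed when two productions for the same non-terminal
share a common prefix on the right-hand side.

Productions for L:
  L → / C C
  L → / C
  L → / C b b
  L → b b
Productions for C:
  C → ) C
  C → )

Found common prefix '/ C' in productions for L
Found common prefix ')' in productions for C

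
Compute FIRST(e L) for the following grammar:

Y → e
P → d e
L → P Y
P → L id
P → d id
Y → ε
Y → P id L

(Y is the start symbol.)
To compute FIRST(e L), process the symbols left to right:
Symbol e is a terminal. Add 'e' and stop.
FIRST(e L) = { 'e' }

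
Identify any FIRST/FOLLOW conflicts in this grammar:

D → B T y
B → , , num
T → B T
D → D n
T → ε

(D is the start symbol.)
A FIRST/FOLLOW conflict occurs when a non-terminal N has a nullable alternative N → β (β ⇒* ε) and another alternative N → α with FIRST(α) ∩ FOLLOW(N) ≠ ∅: on such a lookahead the parser cannot decide between expanding α and letting N vanish via β.

Nullable non-terminals: T.
FIRST sets used below: FIRST(B) = { ',' }

T: nullable alternative(s) T → ε; FOLLOW(T) = { 'y' }
  T → B T: FIRST \ {ε} = { ',' } — disjoint from FOLLOW(T)
  T → ε: FIRST \ {ε} = { } — this is the only nullable alternative, skip

B, D have no nullable alternative, so no FIRST/FOLLOW check is needed there.

No FIRST/FOLLOW conflicts found.

Answer: No FIRST/FOLLOW conflicts.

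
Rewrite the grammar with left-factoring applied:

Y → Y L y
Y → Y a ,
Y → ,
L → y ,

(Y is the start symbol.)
Left-factoring transforms A → αβ₁ | αβ₂ into A → αA' and A' → β₁ | β₂
(α is the longest common prefix among the alternatives). Repeat until
no nonterminal has two alternatives with a common prefix.

Round 1: Y has alternatives sharing prefix 'Y'. Introduce Y': Y → Y Y'
  Add: Y' → L y
  Add: Y' → a ,

No remaining common prefixes — done.

Resulting grammar:
Y → Y Y'
Y' → L y
Y' → a ,
Y → ,
L → y ,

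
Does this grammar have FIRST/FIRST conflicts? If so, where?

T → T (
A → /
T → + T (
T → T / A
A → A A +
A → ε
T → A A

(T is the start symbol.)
A FIRST/FIRST conflict occurs when two productions N → α and N → β for the same non-terminal have FIRST(α) ∩ FIRST(β) ≠ ∅ (with ε ∈ FIRST of a nullable right-hand side, so two nullable alternatives also conflict).

FIRST sets of the non-terminals at (or reachable through a nullable prefix from) the front of some alternative:
  FIRST(T) = { '(', '+', '/', ε }
  FIRST(A) = { '+', '/', ε }

Productions for T:
  T → T (: FIRST = { '(', '+', '/' }
  T → + T (: FIRST = { '+' }
  T → T / A: FIRST = { '(', '+', '/' }
  T → A A: FIRST = { '+', '/', ε }
Productions for A:
  A → /: FIRST = { '/' }
  A → A A +: FIRST = { '+', '/' }
  A → ε: FIRST = { ε }

Conflict for T: T → T ( and T → + T (
  Overlap: { '+' }
Conflict for T: T → T ( and T → T / A
  Overlap: { '(', '+', '/' }
Conflict for T: T → T ( and T → A A
  Overlap: { '+', '/' }
Conflict for T: T → + T ( and T → T / A
  Overlap: { '+' }
Conflict for T: T → + T ( and T → A A
  Overlap: { '+' }
Conflict for T: T → T / A and T → A A
  Overlap: { '+', '/' }
Conflict for A: A → / and A → A A +
  Overlap: { '/' }

Answer: Yes. T → T '(' / T → '+' T '(' on { '+' }; T → T '(' / T → T '/' A on { '(', '+', '/' }; T → T '(' / T → A A on { '+', '/' }; T → '+' T '(' / T → T '/' A on { '+' }; T → '+' T '(' / T → A A on { '+' }; T → T '/' A / T → A A on { '+', '/' }; A → '/' / A → A A '+' on { '/' }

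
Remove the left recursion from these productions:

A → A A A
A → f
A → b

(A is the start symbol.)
A → f A'
A → b A'
A' → A A A'
A' → ε

A is directly left-recursive. The standard transformation for
  A → A α₁ | ... | A α_m | β₁ | ... | β_n
is
  A  → β₁ A' | ... | β_n A'
  A' → α₁ A' | ... | α_m A' | ε

A → f becomes A → f A'
A → b becomes A → b A'
A → A A A becomes A' → A A A'
Add A' → ε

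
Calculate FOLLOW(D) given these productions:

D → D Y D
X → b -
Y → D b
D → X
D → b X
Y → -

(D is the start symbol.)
To compute FOLLOW(D), find every occurrence of D on a right-hand side N → α D β: add FIRST(β) \ {ε}, and if β is empty or nullable also add FOLLOW(N). Iterate to a fixed point.

D is the start symbol, so $ ∈ FOLLOW(D).
In D → D Y D: D is followed by Y D, add FIRST(Y D) \ {ε} = { '-', 'b' }
In D → D Y D: D is at the end; this adds FOLLOW(D) to itself — nothing new
In Y → D b: D is followed by b, add FIRST(b) \ {ε} = { 'b' }

Taking the union: FOLLOW(D) = { $, '-', 'b' }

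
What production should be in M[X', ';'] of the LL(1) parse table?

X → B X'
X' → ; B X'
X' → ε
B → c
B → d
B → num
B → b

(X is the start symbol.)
X' → ; B X'

To find M[X', ';'], we find productions for X' where ';' is in the predict set (PREDICT(N → α) = (FIRST(α) \ {ε}) ∪ (FOLLOW(N) if α ⇒* ε)).

Relevant sets:
  FOLLOW(X') = { $ }

X' → ; B X': PREDICT = { ';' }
  ';' is in predict set, so this production goes in M[X', ';']
X' → ε: PREDICT = { $ }

M[X', ';'] = X' → ; B X'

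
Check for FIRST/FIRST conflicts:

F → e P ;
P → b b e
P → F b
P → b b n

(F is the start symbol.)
FIRST sets of the non-terminals at (or reachable through a nullable prefix from) the front of some alternative:
  FIRST(F) = { 'e' }

Productions for P:
  P → b b e: FIRST = { 'b' }
  P → F b: FIRST = { 'e' }
  P → b b n: FIRST = { 'b' }
F has only one production, so no FIRST/FIRST conflict is possible there.

Conflict for P: P → b b e and P → b b n
  Overlap: { 'b' }

Answer: Yes. P → b b e / P → b b n on { 'b' }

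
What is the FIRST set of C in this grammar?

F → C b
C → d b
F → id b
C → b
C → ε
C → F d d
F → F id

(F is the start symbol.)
FIRST sets of the other non-terminals involved (by the same procedure, iterated to a fixed point):
  FIRST(F) = { 'b', 'd', 'id' }

From C → d b:
  - d is a terminal: add 'd' and stop
From C → b:
  - b is a terminal: add 'b' and stop
From C → ε:
  - ε-production, so ε ∈ FIRST(C)
From C → F d d:
  - F is a non-terminal: add FIRST(F) \ {ε} = { 'b', 'd', 'id' }
    F is not nullable, so stop

Collecting: FIRST(C) = { 'b', 'd', 'id', ε }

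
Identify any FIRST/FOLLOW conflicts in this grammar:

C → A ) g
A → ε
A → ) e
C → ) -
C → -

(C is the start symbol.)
Yes. A → ')' e with FOLLOW(A) on { ')' }

Nullable non-terminals: A.

A: nullable alternative(s) A → ε; FOLLOW(A) = { ')' }
  A → ε: FIRST \ {ε} = { } — this is the only nullable alternative, skip
  A → ) e: FIRST \ {ε} = { ')' } — overlaps FOLLOW(A) on { ')' }: CONFLICT

C has no nullable alternative, so no FIRST/FOLLOW check is needed there.

So the grammar has 1 FIRST/FOLLOW conflict (marked CONFLICT above).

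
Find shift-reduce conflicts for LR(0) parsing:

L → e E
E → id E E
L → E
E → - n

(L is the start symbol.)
A shift-reduce conflict occurs when an LR(0) state has both:
  - a complete (reduce) item [A → α .] (dot at the end), and
  - a shift item [B → β . c γ] (dot before a terminal).

Augment with L' → L and build the canonical LR(0) collection (I0 = CLOSURE({[L' → . L]}), then GOTO on every symbol after a dot until no new states appear). It has 10 states:
  I0: { [E → . - n], [E → . id E E], [L → . E], [L → . e E], [L' → . L] }  — shift
  I1: { [E → - . n] }  — shift
  I2: { [L → E .] }  — reduce
  I3: { [L' → L .] }  — accept
  I4: { [E → . - n], [E → . id E E], [L → e . E] }  — shift
  I5: { [E → . - n], [E → . id E E], [E → id . E E] }  — shift
  I6: { [E → . - n], [E → . id E E], [E → id E . E] }  — shift
  I7: { [E → id E E .] }  — reduce
  I8: { [L → e E .] }  — reduce
  I9: { [E → - n .] }  — reduce

No state contains both a complete item and a shift item.

Answer: No shift-reduce conflicts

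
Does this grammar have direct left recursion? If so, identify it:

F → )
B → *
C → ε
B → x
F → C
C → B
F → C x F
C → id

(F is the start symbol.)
Direct left recursion occurs when N → N α for some non-terminal N (the right-hand side begins with the left-hand side itself).

F → ): starts with ')'
B → *: starts with '*'
C → ε: starts with ε
B → x: starts with x
F → C: starts with C
C → B: starts with B
F → C x F: starts with C
C → id: starts with id

No direct left recursion found.

Answer: No direct left recursion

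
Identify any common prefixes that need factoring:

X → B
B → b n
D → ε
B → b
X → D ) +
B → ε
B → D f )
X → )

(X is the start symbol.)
Left-factoring is needed when two productions for the same non-terminal
share a common prefix on the right-hand side.

Productions for X:
  X → B
  X → D ) +
  X → )
Productions for B:
  B → b n
  B → b
  B → ε
  B → D f )

Found common prefix 'b' in productions for B

Answer: Yes, B has productions with common prefix 'b'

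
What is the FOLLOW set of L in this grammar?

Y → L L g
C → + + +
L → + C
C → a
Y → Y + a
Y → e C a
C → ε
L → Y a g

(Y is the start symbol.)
In Y → L L g: L is followed by L g, add FIRST(L g) \ {ε} = { '+', 'e' }
In Y → L L g: L is followed by g, add FIRST(g) \ {ε} = { 'g' }

Taking the union: FOLLOW(L) = { '+', 'e', 'g' }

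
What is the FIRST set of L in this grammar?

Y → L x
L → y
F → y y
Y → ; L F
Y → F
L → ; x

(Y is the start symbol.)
To compute FIRST(L), examine every production with L on the left-hand side, reading each right-hand side left to right until a non-nullable symbol is reached.

From L → y:
  - y is a terminal: add 'y' and stop
From L → ; x:
  - ';' is a terminal: add ';' and stop

Collecting: FIRST(L) = { ';', 'y' }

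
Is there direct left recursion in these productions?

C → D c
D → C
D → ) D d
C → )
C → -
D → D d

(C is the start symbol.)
Direct left recursion occurs when N → N α for some non-terminal N (the right-hand side begins with the left-hand side itself).

C → D c: starts with D
D → C: starts with C
D → ) D d: starts with ')'
C → ): starts with ')'
C → -: starts with '-'
D → D d: LEFT RECURSIVE (starts with D)

The grammar has direct left recursion on: D.

Answer: Yes, D is left-recursive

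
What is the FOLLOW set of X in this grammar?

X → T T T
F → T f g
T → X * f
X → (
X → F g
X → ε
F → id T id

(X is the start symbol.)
{ $, '*' }

To compute FOLLOW(X), find every occurrence of X on a right-hand side N → α X β: add FIRST(β) \ {ε}, and if β is empty or nullable also add FOLLOW(N). Iterate to a fixed point.

X is the start symbol, so $ ∈ FOLLOW(X).
In T → X * f: X is followed by '*' f, add FIRST('*' f) \ {ε} = { '*' }

Taking the union: FOLLOW(X) = { $, '*' }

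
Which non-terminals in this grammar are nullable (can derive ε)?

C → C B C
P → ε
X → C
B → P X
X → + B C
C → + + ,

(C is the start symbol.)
{ 'P' }

A non-terminal is nullable if it can derive ε (the empty string): either it has an ε-production, or it has a production whose right-hand side consists entirely of nullable non-terminals.

ε-productions: P → ε
So P is immediately nullable.
No further non-terminal can be added: every production for the remaining non-terminals contains a terminal or a non-nullable non-terminal.
Nullable = { 'P' }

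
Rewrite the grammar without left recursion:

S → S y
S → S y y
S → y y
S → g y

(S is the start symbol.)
S is directly left-recursive. The standard transformation for
  A → A α₁ | ... | A α_m | β₁ | ... | β_n
is
  A  → β₁ A' | ... | β_n A'
  A' → α₁ A' | ... | α_m A' | ε

S → y y becomes S → y y S'
S → g y becomes S → g y S'
S → S y becomes S' → y S'
S → S y y becomes S' → y y S'
Add S' → ε

Resulting grammar:
S → y y S'
S → g y S'
S' → y S'
S' → y y S'
S' → ε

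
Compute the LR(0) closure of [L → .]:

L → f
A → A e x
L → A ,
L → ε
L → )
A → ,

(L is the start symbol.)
To compute CLOSURE, for each item [A → α.Bβ] where B is a non-terminal, add [B → .γ] for all productions B → γ; repeat for the newly added items until nothing changes.

Start with: [L → .]
The dot is at the end, so nothing is added.

CLOSURE = { [L → .] }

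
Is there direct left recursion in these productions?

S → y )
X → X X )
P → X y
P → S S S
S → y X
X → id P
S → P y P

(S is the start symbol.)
Direct left recursion occurs when N → N α for some non-terminal N (the right-hand side begins with the left-hand side itself).

S → y ): starts with y
X → X X ): LEFT RECURSIVE (starts with X)
P → X y: starts with X
P → S S S: starts with S
S → y X: starts with y
X → id P: starts with id
S → P y P: starts with P

The grammar has direct left recursion on: X.

Answer: Yes, X is left-recursive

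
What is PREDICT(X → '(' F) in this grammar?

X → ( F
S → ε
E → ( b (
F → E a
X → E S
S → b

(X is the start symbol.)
{ '(' }

PREDICT(X → '(' F) = (FIRST(RHS) \ {ε}) ∪ (FOLLOW(X) if ε ∈ FIRST(RHS), i.e. RHS ⇒* ε)
FIRST('(' F) = { '(' }
ε ∉ FIRST('(' F), so FOLLOW(X) is not added.
PREDICT(X → '(' F) = { '(' }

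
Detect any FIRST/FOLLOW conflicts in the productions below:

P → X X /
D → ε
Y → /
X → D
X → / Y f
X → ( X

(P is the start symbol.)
Yes. X → '/' Y f with FOLLOW(X) on { '/' }; X → '(' X with FOLLOW(X) on { '(' }

A FIRST/FOLLOW conflict occurs when a non-terminal N has a nullable alternative N → β (β ⇒* ε) and another alternative N → α with FIRST(α) ∩ FOLLOW(N) ≠ ∅: on such a lookahead the parser cannot decide between expanding α and letting N vanish via β.

Nullable non-terminals: D, X.
FIRST sets used below: FIRST(D) = { ε }
D has a nullable alternative but only one production, so nothing to check.

X: nullable alternative(s) X → D; FOLLOW(X) = { '(', '/' }
  X → D: FIRST \ {ε} = { } — this is the only nullable alternative, skip
  X → / Y f: FIRST \ {ε} = { '/' } — overlaps FOLLOW(X) on { '/' }: CONFLICT
  X → ( X: FIRST \ {ε} = { '(' } — overlaps FOLLOW(X) on { '(' }: CONFLICT

P, Y have no nullable alternative, so no FIRST/FOLLOW check is needed there.

So the grammar has 2 FIRST/FOLLOW conflicts (marked CONFLICT above).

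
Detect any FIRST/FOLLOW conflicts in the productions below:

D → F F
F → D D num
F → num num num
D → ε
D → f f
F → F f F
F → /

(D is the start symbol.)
Nullable non-terminals: D.
FIRST sets used below: FIRST(F) = { '/', 'f', 'num' }

D: nullable alternative(s) D → ε; FOLLOW(D) = { $, '/', 'f', 'num' }
  D → F F: FIRST \ {ε} = { '/', 'f', 'num' } — overlaps FOLLOW(D) on { '/', 'f', 'num' }: CONFLICT
  D → ε: FIRST \ {ε} = { } — this is the only nullable alternative, skip
  D → f f: FIRST \ {ε} = { 'f' } — overlaps FOLLOW(D) on { 'f' }: CONFLICT

F has no nullable alternative, so no FIRST/FOLLOW check is needed there.

So the grammar has 2 FIRST/FOLLOW conflicts (marked CONFLICT above).

Answer: Yes. D → F F with FOLLOW(D) on { '/', 'f', 'num' }; D → f f with FOLLOW(D) on { 'f' }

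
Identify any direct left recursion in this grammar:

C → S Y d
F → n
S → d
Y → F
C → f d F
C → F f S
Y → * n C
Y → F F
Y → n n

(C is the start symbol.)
Direct left recursion occurs when N → N α for some non-terminal N (the right-hand side begins with the left-hand side itself).

C → S Y d: starts with S
F → n: starts with n
S → d: starts with d
Y → F: starts with F
C → f d F: starts with f
C → F f S: starts with F
Y → * n C: starts with '*'
Y → F F: starts with F
Y → n n: starts with n

No direct left recursion found.

Answer: No direct left recursion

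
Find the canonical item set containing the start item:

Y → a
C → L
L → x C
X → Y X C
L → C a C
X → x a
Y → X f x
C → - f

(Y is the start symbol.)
{ [X → . Y X C], [X → . x a], [Y → . X f x], [Y → . a], [Y' → . Y] }

First, augment the grammar with Y' → Y
I₀ = CLOSURE({ [Y' → . Y] }):
  [Y' → . Y] has the dot before Y: add [Y → . a], [Y → . X f x]
  [Y → . X f x] has the dot before X: add [X → . Y X C], [X → . x a]
No further items can be added.

I₀ = { [X → . Y X C], [X → . x a], [Y → . X f x], [Y → . a], [Y' → . Y] }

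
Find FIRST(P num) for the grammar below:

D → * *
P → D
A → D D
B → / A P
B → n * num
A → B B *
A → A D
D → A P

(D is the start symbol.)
FIRST sets of the non-terminals involved (from the grammar, by fixed-point iteration):
  FIRST(P) = { '*', '/', 'n' }

To compute FIRST(P num), process the symbols left to right:
Symbol P is a non-terminal. Add FIRST(P) \ {ε} = { '*', '/', 'n' }
P is not nullable (ε ∉ FIRST(P)), so stop here.
FIRST(P num) = { '*', '/', 'n' }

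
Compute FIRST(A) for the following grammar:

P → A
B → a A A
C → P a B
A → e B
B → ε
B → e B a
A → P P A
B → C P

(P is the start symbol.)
To compute FIRST(A), examine every production with A on the left-hand side, reading each right-hand side left to right until a non-nullable symbol is reached.

FIRST sets of the other non-terminals involved (by the same procedure, iterated to a fixed point):
  FIRST(P) = { 'e' }

From A → e B:
  - e is a terminal: add 'e' and stop
From A → P P A:
  - P is a non-terminal: add FIRST(P) \ {ε} = { 'e' }
    P is not nullable, so stop

Collecting: FIRST(A) = { 'e' }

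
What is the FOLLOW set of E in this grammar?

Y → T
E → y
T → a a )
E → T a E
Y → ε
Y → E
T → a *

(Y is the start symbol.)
{ $ }

To compute FOLLOW(E), find every occurrence of E on a right-hand side N → α E β: add FIRST(β) \ {ε}, and if β is empty or nullable also add FOLLOW(N). Iterate to a fixed point.

In E → T a E: E is at the end; this adds FOLLOW(E) to itself — nothing new
In Y → E: E is at the end, add FOLLOW(Y)

The FOLLOW sets referred to above (computed the same way, to a fixed point):
  FOLLOW(Y) = { $ }

Taking the union: FOLLOW(E) = { $ }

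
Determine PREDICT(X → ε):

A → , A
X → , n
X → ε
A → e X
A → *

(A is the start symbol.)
{ $ }

PREDICT(X → ε) = (FIRST(RHS) \ {ε}) ∪ (FOLLOW(X) if ε ∈ FIRST(RHS), i.e. RHS ⇒* ε)
The right-hand side is ε (FIRST(ε) = { ε }), so the predict set is FOLLOW(X) = { $ }
PREDICT(X → ε) = { $ }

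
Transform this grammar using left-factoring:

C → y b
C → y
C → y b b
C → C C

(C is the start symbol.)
C → y C'
C' → b C''
C'' → ε
C'' → b
C' → ε
C → C C

Left-factoring transforms A → αβ₁ | αβ₂ into A → αA' and A' → β₁ | β₂
(α is the longest common prefix among the alternatives). Repeat until
no nonterminal has two alternatives with a common prefix.

Round 1: C has alternatives sharing prefix 'y'. Introduce C': C → y C'
  Add: C' → b
  Add: C' → ε
  Add: C' → b b

Round 2: C' has alternatives sharing prefix 'b'. Introduce C'': C' → b C''
  Add: C'' → ε
  Add: C'' → b

No remaining common prefixes — done.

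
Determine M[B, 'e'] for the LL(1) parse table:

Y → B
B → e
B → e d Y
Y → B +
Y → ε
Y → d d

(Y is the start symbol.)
To find M[B, 'e'], we find productions for B where 'e' is in the predict set (PREDICT(N → α) = (FIRST(α) \ {ε}) ∪ (FOLLOW(N) if α ⇒* ε)).

B → e: PREDICT = { 'e' }
  'e' is in predict set, so this production goes in M[B, 'e']
B → e d Y: PREDICT = { 'e' }
  'e' is in predict set, so this production goes in M[B, 'e']

M[B, 'e'] = B → e, B → e d Y  (a multiply-defined cell — the grammar is not LL(1))

Answer: B → e, B → e d Y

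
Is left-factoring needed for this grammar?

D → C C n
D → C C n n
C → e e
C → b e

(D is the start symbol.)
Left-factoring is needed when two productions for the same non-terminal
share a common prefix on the right-hand side.

Productions for D:
  D → C C n
  D → C C n n
Productions for C:
  C → e e
  C → b e

Found common prefix 'C C n' in productions for D

Answer: Yes, D has productions with common prefix 'C C n'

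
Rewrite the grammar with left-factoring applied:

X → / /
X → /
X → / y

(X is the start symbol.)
X → / X'
X' → /
X' → ε
X' → y

Left-factoring transforms A → αβ₁ | αβ₂ into A → αA' and A' → β₁ | β₂
(α is the longest common prefix among the alternatives). Repeat until
no nonterminal has two alternatives with a common prefix.

Round 1: X has alternatives sharing prefix '/'. Introduce X': X → / X'
  Add: X' → /
  Add: X' → ε
  Add: X' → y

No remaining common prefixes — done.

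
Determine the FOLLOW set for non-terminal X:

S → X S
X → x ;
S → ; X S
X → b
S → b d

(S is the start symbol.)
{ ';', 'b', 'x' }

To compute FOLLOW(X), find every occurrence of X on a right-hand side N → α X β: add FIRST(β) \ {ε}, and if β is empty or nullable also add FOLLOW(N). Iterate to a fixed point.

In S → X S: X is followed by S, add FIRST(S) \ {ε} = { ';', 'b', 'x' }
In S → ; X S: X is followed by S, add FIRST(S) \ {ε} = { ';', 'b', 'x' }

Taking the union: FOLLOW(X) = { ';', 'b', 'x' }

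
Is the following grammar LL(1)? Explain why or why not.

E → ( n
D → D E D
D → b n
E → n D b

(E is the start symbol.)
A grammar is LL(1) if for each non-terminal N with multiple productions, the predict sets of those productions are pairwise disjoint, where PREDICT(N → α) = (FIRST(α) \ {ε}) ∪ (FOLLOW(N) if α ⇒* ε).

Relevant sets:
  FIRST(D) = { 'b' }

For E:
  PREDICT(E → '(' n) = { '(' }
  PREDICT(E → n D b) = { 'n' }
For D:
  PREDICT(D → D E D) = { 'b' }
  PREDICT(D → b n) = { 'b' }

Conflict found: Predict set conflict for D: { 'b' }
The grammar is NOT LL(1).

Answer: No. Predict set conflict for D: { 'b' }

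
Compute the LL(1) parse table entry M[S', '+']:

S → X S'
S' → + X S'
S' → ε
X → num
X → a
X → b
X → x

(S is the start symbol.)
S' → + X S'

To find M[S', '+'], we find productions for S' where '+' is in the predict set (PREDICT(N → α) = (FIRST(α) \ {ε}) ∪ (FOLLOW(N) if α ⇒* ε)).

Relevant sets:
  FOLLOW(S') = { $ }

S' → + X S': PREDICT = { '+' }
  '+' is in predict set, so this production goes in M[S', '+']
S' → ε: PREDICT = { $ }

M[S', '+'] = S' → + X S'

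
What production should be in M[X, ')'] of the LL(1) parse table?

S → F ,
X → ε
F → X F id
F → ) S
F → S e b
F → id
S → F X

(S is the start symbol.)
To find M[X, ')'], we find productions for X where ')' is in the predict set (PREDICT(N → α) = (FIRST(α) \ {ε}) ∪ (FOLLOW(N) if α ⇒* ε)).

Relevant sets:
  FOLLOW(X) = { $, ')', ',', 'e', 'id' }

X → ε: PREDICT = { $, ')', ',', 'e', 'id' }
  ')' is in predict set, so this production goes in M[X, ')']

M[X, ')'] = X → ε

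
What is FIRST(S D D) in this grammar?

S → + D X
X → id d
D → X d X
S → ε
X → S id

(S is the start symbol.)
{ '+', 'id' }

FIRST sets of the non-terminals involved (from the grammar, by fixed-point iteration):
  FIRST(S) = { '+', ε }
  FIRST(D) = { '+', 'id' }

To compute FIRST(S D D), process the symbols left to right:
Symbol S is a non-terminal. Add FIRST(S) \ {ε} = { '+' }
S is nullable (ε ∈ FIRST(S)), continue to the next symbol.
Symbol D is a non-terminal. Add FIRST(D) \ {ε} = { '+', 'id' }
D is not nullable (ε ∉ FIRST(D)), so stop here.
FIRST(S D D) = { '+', 'id' }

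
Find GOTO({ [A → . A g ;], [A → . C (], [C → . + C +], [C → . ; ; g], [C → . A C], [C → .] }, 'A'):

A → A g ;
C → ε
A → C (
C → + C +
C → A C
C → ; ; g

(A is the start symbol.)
GOTO(I, 'A') = CLOSURE({ [A → αX.β] : [A → α.Xβ] ∈ I, X = 'A' })

Items with dot before 'A', with the dot advanced:
  [A → . A g ;] → [A → A . g ;]
  [C → . A C] → [C → A . C]
Closure of the advanced items:
  [C → A . C] has the dot before C: add [C → .], [C → . + C +], [C → . A C], [C → . ; ; g]
  [C → . A C] has the dot before A: add [A → . A g ;], [A → . C (]

GOTO = { [A → . A g ;], [A → . C (], [A → A . g ;], [C → . + C +], [C → . ; ; g], [C → . A C], [C → .], [C → A . C] }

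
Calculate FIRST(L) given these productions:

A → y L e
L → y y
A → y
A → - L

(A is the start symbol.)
{ 'y' }

From L → y y:
  - y is a terminal: add 'y' and stop

Collecting: FIRST(L) = { 'y' }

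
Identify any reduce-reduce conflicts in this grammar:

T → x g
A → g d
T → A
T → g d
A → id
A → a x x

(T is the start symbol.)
Augment with T' → T and build the canonical LR(0) collection (I0 = CLOSURE({[T' → . T]}), then GOTO on every symbol after a dot until no new states appear). It has 11 states:
  I0: { [A → . a x x], [A → . g d], [A → . id], [T → . A], [T → . g d], [T → . x g], [T' → . T] }  — shift
  I1: { [T → A .] }  — reduce
  I2: { [T' → T .] }  — accept
  I3: { [A → a . x x] }  — shift
  I4: { [A → g . d], [T → g . d] }  — shift
  I5: { [A → id .] }  — reduce
  I6: { [T → x . g] }  — shift
  I7: { [T → x g .] }  — reduce
  I8: { [A → g d .], [T → g d .] }  — 2 reduces
  I9: { [A → a x . x] }  — shift
  I10: { [A → a x x .] }  — reduce

I8 contains complete items [A → g d .], [T → g d .] — reduce-reduce conflict.

Answer: Yes — I8: [A → g d .] vs [T → g d .]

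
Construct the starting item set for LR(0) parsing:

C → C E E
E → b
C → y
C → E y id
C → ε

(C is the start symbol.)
First, augment the grammar with C' → C
I₀ = CLOSURE({ [C' → . C] }):
  [C' → . C] has the dot before C: add [C → . C E E], [C → . y], [C → . E y id], [C → .]
  [C → . E y id] has the dot before E: add [E → . b]
No further items can be added.

I₀ = { [C → . C E E], [C → . E y id], [C → . y], [C → .], [C' → . C], [E → . b] }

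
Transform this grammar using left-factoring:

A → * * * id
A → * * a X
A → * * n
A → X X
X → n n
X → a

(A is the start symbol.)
A → * * A'
A' → * id
A' → a X
A' → n
A → X X
X → n n
X → a

Left-factoring transforms A → αβ₁ | αβ₂ into A → αA' and A' → β₁ | β₂
(α is the longest common prefix among the alternatives). Repeat until
no nonterminal has two alternatives with a common prefix.

Round 1: A has alternatives sharing prefix '* *'. Introduce A': A → * * A'
  Add: A' → * id
  Add: A' → a X
  Add: A' → n

No remaining common prefixes — done.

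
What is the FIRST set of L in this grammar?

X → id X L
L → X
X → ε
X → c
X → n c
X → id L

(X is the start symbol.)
FIRST sets of the other non-terminals involved (by the same procedure, iterated to a fixed point):
  FIRST(X) = { 'c', 'id', 'n', ε }

From L → X:
  - X is a non-terminal: add FIRST(X) \ {ε} = { 'c', 'id', 'n' }
    X is nullable and nothing follows, so the whole right-hand side can vanish: ε ∈ FIRST(L)

Collecting: FIRST(L) = { 'c', 'id', 'n', ε }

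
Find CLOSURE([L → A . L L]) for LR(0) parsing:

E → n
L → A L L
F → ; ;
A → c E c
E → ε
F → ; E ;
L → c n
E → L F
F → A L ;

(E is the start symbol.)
To compute CLOSURE, for each item [A → α.Bβ] where B is a non-terminal, add [B → .γ] for all productions B → γ; repeat for the newly added items until nothing changes.

Start with: [L → A . L L]
  [L → A . L L] has the dot before L: add [L → . A L L], [L → . c n]
  [L → . A L L] has the dot before A: add [A → . c E c]
No further items can be added.

CLOSURE = { [A → . c E c], [L → . A L L], [L → . c n], [L → A . L L] }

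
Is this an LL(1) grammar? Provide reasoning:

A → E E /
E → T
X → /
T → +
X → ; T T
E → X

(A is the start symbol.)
Yes, the grammar is LL(1).

Relevant sets:
  FIRST(T) = { '+' }
  FIRST(X) = { '/', ';' }

For E:
  PREDICT(E → T) = { '+' }
  PREDICT(E → X) = { '/', ';' }
For X:
  PREDICT(X → '/') = { '/' }
  PREDICT(X → ';' T T) = { ';' }
A, T have a single production, so nothing to check there.

All predict sets are disjoint. The grammar IS LL(1).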